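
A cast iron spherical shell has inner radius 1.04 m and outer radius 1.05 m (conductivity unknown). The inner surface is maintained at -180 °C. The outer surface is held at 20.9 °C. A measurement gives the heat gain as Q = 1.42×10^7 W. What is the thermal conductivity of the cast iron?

k = 51.5 W/m·K

ΣR = ΔT/Q = |-180 − 20.9|/1.42×10^7 = 1.415×10^-5 K/W
(1/r₁−1/r₂)/(4πk) = 1.415×10^-5 ⇒ k = 0.009158/(4π·1.415×10^-5) = 51.5 W/m·K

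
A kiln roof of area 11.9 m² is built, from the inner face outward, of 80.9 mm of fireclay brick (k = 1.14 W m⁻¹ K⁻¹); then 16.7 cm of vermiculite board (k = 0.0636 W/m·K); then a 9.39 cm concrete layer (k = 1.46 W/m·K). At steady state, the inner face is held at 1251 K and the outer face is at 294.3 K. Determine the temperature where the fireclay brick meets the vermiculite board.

T = 1226 K

Resistance network (inner→outer):
  R_fireclay brick = L/(kA) = 0.0809/(1.14·11.9) = 0.005963 K/W
  R_vermiculite board = L/(kA) = 0.167/(0.0636·11.9) = 0.2207 K/W
  R_concrete = L/(kA) = 0.0939/(1.46·11.9) = 0.005405 K/W
ΣR = 0.005963 + 0.2207 + 0.005405 = 0.2321 K/W
Q = ΔT/ΣR = (1251 K − 294.3 K)/0.2321 = 4122 W
From the inner boundary to the fireclay brick/vermiculite board interface, ΣR_partial = 0.005963 K/W.
T_interface = T_in − Q·ΣR_partial = 1251 K − (4122)(0.005963) = 1226 K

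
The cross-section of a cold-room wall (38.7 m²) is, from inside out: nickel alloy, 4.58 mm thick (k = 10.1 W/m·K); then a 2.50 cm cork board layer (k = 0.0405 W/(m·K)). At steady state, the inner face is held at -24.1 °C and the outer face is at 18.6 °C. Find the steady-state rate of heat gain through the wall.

Q = 2.68 kW

Resistance network (inner→outer):
  R_nickel alloy = L/(kA) = 0.00458/(10.1·38.7) = 1.172×10^-5 K/W
  R_cork board = L/(kA) = 0.0250/(0.0405·38.7) = 0.01595 K/W
ΣR = 1.172×10^-5 + 0.01595 = 0.01596 K/W
Q = ΔT/ΣR = (-24.1 °C − 18.6 °C)/0.01596 = -2680 W
(Negative Q ⇒ heat flows inward; heat gain = 2680 W.)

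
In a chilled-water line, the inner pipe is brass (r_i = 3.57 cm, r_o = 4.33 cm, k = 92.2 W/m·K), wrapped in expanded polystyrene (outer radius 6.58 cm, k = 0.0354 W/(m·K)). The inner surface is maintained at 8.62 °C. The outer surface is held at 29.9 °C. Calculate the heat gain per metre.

Q' = 11.3 W/m

Treat each layer as a resistance in series:
  R'_brass = ln(0.0433/0.0357)/(2πk) = 0.1930/(2π·92.2) = 3.332×10^-4 m·K/W
  R'_expanded polystyrene = ln(0.0658/0.0433)/(2πk) = 0.4185/(2π·0.0354) = 1.881 m·K/W
ΣR = 3.332×10^-4 + 1.881 = 1.881 m·K/W
Q' = ΔT/ΣR = (8.62 °C − 29.9 °C)/1.881 = -11.3 W/m
(Negative Q' ⇒ heat flows inward; heat gain = 11.3 W/m.)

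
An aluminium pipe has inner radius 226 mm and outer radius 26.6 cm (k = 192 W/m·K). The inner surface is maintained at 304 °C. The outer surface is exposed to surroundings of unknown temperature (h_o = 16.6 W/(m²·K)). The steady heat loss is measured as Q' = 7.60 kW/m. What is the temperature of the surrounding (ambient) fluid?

T_out = 29.0 °C

Series resistances:
  R'_aluminium = ln(0.266/0.226)/(2πk) = 0.1630/(2π·192) = 1.351×10^-4 m·K/W
  R'_conv,out = 1/(2πr h) = 1/(2π·0.266·16.6) = 0.03604 m·K/W
ΣR = 0.03618 m·K/W
ΔT = Q'·ΣR = 7600 × 0.03618 = 275.0 K
Heat flows outward, so T_out = T_in − ΔT = 304 − 275.0 = 29.0 °C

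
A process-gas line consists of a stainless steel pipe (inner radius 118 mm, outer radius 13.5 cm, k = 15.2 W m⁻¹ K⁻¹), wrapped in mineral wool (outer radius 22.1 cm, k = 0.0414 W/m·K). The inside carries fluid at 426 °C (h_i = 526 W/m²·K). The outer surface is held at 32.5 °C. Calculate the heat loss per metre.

Resistance network (inner→outer):
  R'_conv,in = 1/(2πr h) = 1/(2π·0.118·526) = 0.002564 m·K/W
  R'_stainless steel = ln(0.135/0.118)/(2πk) = 0.1346/(2π·15.2) = 0.001409 m·K/W
  R'_mineral wool = ln(0.221/0.135)/(2πk) = 0.4929/(2π·0.0414) = 1.895 m·K/W
ΣR = 0.002564 + 0.001409 + 1.895 = 1.899 m·K/W
Q' = ΔT/ΣR = (426 °C − 32.5 °C)/1.899 = 207 W/m

Q' = 207 W/m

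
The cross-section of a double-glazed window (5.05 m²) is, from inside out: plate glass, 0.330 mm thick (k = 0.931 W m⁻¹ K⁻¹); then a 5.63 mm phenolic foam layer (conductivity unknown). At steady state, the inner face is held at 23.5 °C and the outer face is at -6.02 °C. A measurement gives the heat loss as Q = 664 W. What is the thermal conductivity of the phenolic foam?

ΣR = ΔT/Q = |23.5 − -6.02|/664 = 0.04446 K/W
Known resistances:
  R_plate glass = L/(kA) = 3.30×10^-4/(0.931·5.05) = 7.019×10^-5 K/W
R_phenolic foam = ΣR − ΣR_known = 0.04446 − 7.019×10^-5 = 0.04439 K/W
L/(kA) = 0.04439 ⇒ k = 0.00563/(0.04439·5.05) = 0.0251 W/m·K

k = 0.0251 W/m·K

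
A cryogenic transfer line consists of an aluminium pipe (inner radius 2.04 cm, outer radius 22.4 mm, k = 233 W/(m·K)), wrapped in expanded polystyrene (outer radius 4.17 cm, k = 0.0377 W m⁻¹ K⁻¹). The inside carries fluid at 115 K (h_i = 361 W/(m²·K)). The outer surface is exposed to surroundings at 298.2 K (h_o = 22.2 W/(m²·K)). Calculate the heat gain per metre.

Series thermal resistances, inner to outer:
  R'_conv,in = 1/(2πr h) = 1/(2π·0.0204·361) = 0.02161 m·K/W
  R'_aluminium = ln(0.0224/0.0204)/(2πk) = 0.09353/(2π·233) = 6.388×10^-5 m·K/W
  R'_expanded polystyrene = ln(0.0417/0.0224)/(2πk) = 0.6214/(2π·0.0377) = 2.623 m·K/W
  R'_conv,out = 1/(2πr h) = 1/(2π·0.0417·22.2) = 0.1719 m·K/W
ΣR = 0.02161 + 6.388×10^-5 + 2.623 + 0.1719 = 2.817 m·K/W
Q' = ΔT/ΣR = (115 K − 298.2 K)/2.817 = -65.0 W/m
(Negative Q' ⇒ heat flows inward; heat gain = 65.0 W/m.)

Q' = 65.0 W/m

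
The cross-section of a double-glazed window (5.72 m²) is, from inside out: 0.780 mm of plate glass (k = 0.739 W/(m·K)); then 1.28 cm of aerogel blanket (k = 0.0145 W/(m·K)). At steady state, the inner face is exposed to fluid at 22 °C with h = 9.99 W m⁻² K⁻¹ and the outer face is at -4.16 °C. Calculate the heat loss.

Resistance network (inner→outer):
  R_conv,in = 1/(hA) = 1/(9.99·5.72) = 0.01750 K/W
  R_plate glass = L/(kA) = 7.80×10^-4/(0.739·5.72) = 1.845×10^-4 K/W
  R_aerogel blanket = L/(kA) = 0.0128/(0.0145·5.72) = 0.1543 K/W
ΣR = 0.01750 + 1.845×10^-4 + 0.1543 = 0.1720 K/W
Q = ΔT/ΣR = (22 °C − -4.16 °C)/0.1720 = 152 W

Q = 152 W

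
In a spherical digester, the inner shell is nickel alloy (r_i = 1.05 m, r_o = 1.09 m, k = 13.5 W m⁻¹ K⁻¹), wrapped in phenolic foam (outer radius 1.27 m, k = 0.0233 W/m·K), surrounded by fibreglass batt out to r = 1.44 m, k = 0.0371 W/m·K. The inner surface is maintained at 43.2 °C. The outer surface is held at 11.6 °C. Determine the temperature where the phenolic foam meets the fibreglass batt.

Treat each layer as a resistance in series:
  R_nickel alloy = (1/1.05 − 1/1.09)/(4πk) = 0.03495/(4π·13.5) = 2.060×10^-4 K/W
  R_phenolic foam = (1/1.09 − 1/1.27)/(4πk) = 0.1300/(4π·0.0233) = 0.4441 K/W
  R_fibreglass batt = (1/1.27 − 1/1.44)/(4πk) = 0.09296/(4π·0.0371) = 0.1994 K/W
ΣR = 2.060×10^-4 + 0.4441 + 0.1994 = 0.6437 K/W
Q = ΔT/ΣR = (43.2 °C − 11.6 °C)/0.6437 = 49.09 W
From the inner boundary to the phenolic foam/fibreglass batt interface, ΣR_partial = 0.4443 K/W.
T_interface = T_in − Q·ΣR_partial = 43.2 °C − (49.09)(0.4443) = 21.4 °C

T = 21.4 °C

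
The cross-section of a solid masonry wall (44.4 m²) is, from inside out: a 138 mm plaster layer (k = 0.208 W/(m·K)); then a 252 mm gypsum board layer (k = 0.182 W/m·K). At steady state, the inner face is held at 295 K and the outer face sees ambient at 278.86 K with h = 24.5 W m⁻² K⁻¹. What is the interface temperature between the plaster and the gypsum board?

T = 289.9 K

Treat each layer as a resistance in series:
  R_plaster = L/(kA) = 0.138/(0.208·44.4) = 0.01494 K/W
  R_gypsum board = L/(kA) = 0.252/(0.182·44.4) = 0.03119 K/W
  R_conv,out = 1/(hA) = 1/(24.5·44.4) = 9.193×10^-4 K/W
ΣR = 0.01494 + 0.03119 + 9.193×10^-4 = 0.04705 K/W
Q = ΔT/ΣR = (295 K − 278.86 K)/0.04705 = 343.0 W
From the inner boundary to the plaster/gypsum board interface, ΣR_partial = 0.01494 K/W.
T_interface = T_in − Q·ΣR_partial = 295 K − (343.0)(0.01494) = 289.9 K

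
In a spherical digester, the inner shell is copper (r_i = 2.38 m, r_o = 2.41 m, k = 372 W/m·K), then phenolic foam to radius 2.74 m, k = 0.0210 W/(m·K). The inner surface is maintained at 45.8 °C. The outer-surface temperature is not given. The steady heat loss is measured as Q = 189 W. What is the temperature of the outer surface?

Sum the resistances:
  R_copper = (1/2.38 − 1/2.41)/(4πk) = 0.005230/(4π·372) = 1.119×10^-6 K/W
  R_phenolic foam = (1/2.41 − 1/2.74)/(4πk) = 0.04997/(4π·0.0210) = 0.1894 K/W
ΣR = 0.1894 K/W
ΔT = Q·ΣR = 189 × 0.1894 = 35.80 K
Heat flows outward, so T_out = T_in − ΔT = 45.8 − 35.80 = 10.0 °C

T_out = 10.0 °C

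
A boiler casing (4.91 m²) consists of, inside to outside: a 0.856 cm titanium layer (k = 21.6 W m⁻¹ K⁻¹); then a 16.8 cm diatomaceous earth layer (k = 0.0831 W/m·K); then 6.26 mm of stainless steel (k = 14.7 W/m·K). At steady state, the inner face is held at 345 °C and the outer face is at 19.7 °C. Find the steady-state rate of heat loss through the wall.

Treat each layer as a resistance in series:
  R_titanium = L/(kA) = 0.00856/(21.6·4.91) = 8.071×10^-5 K/W
  R_diatomaceous earth = L/(kA) = 0.168/(0.0831·4.91) = 0.4117 K/W
  R_stainless steel = L/(kA) = 0.00626/(14.7·4.91) = 8.673×10^-5 K/W
ΣR = 8.071×10^-5 + 0.4117 + 8.673×10^-5 = 0.4119 K/W
Q = ΔT/ΣR = (345 °C − 19.7 °C)/0.4119 = 790 W

Q = 790 W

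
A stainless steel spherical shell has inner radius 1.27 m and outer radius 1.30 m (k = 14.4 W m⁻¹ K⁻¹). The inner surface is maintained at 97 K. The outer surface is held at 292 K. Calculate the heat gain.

Q = 1940 kW

Q = 4πk·ΔT/(1/r₁ − 1/r₂) = 4π × 14.4 × 195 / (1/1.27 − 1/1.30) = 1.94×10^6 W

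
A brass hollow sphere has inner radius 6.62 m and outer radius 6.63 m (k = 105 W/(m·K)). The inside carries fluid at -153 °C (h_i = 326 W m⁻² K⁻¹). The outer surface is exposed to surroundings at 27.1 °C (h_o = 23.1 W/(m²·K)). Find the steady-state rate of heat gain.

Resistance network (inner→outer):
  R_conv,in = 1/(4πr²h) = 1/(4π·6.62²·326) = 5.570×10^-6 K/W
  R_brass = (1/6.62 − 1/6.63)/(4πk) = 2.278×10^-4/(4π·105) = 1.727×10^-7 K/W
  R_conv,out = 1/(4πr²h) = 1/(4π·6.63²·23.1) = 7.837×10^-5 K/W
ΣR = 5.570×10^-6 + 1.727×10^-7 + 7.837×10^-5 = 8.411×10^-5 K/W
Q = ΔT/ΣR = (-153 °C − 27.1 °C)/8.411×10^-5 = -2.14×10^6 W
(Negative Q ⇒ heat flows inward; heat gain = 2.14×10^6 W.)

Q = 2.14×10^6 W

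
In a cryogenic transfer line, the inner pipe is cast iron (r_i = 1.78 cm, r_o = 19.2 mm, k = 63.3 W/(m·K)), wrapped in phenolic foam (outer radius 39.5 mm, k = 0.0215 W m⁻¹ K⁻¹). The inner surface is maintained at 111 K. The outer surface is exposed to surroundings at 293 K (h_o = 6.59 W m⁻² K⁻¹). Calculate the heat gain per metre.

Q' = 30.6 W/m

Resistance network (inner→outer):
  R'_cast iron = ln(0.0192/0.0178)/(2πk) = 0.07571/(2π·63.3) = 1.904×10^-4 m·K/W
  R'_phenolic foam = ln(0.0395/0.0192)/(2πk) = 0.7214/(2π·0.0215) = 5.340 m·K/W
  R'_conv,out = 1/(2πr h) = 1/(2π·0.0395·6.59) = 0.6114 m·K/W
ΣR = 1.904×10^-4 + 5.340 + 0.6114 = 5.952 m·K/W
Q' = ΔT/ΣR = (111 K − 293 K)/5.952 = -30.6 W/m
(Negative Q' ⇒ heat flows inward; heat gain = 30.6 W/m.)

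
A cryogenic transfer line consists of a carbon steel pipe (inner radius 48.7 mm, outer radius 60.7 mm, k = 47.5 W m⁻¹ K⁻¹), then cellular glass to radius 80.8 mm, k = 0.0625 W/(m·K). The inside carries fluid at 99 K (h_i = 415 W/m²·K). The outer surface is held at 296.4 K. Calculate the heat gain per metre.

Series thermal resistances, inner to outer:
  R'_conv,in = 1/(2πr h) = 1/(2π·0.0487·415) = 0.007875 m·K/W
  R'_carbon steel = ln(0.0607/0.0487)/(2πk) = 0.2203/(2π·47.5) = 7.380×10^-4 m·K/W
  R'_cellular glass = ln(0.0808/0.0607)/(2πk) = 0.2860/(2π·0.0625) = 0.7284 m·K/W
ΣR = 0.007875 + 7.380×10^-4 + 0.7284 = 0.7370 m·K/W
Q' = ΔT/ΣR = (99 K − 296.4 K)/0.7370 = -268 W/m
(Negative Q' ⇒ heat flows inward; heat gain = 268 W/m.)

Q' = 268 W/m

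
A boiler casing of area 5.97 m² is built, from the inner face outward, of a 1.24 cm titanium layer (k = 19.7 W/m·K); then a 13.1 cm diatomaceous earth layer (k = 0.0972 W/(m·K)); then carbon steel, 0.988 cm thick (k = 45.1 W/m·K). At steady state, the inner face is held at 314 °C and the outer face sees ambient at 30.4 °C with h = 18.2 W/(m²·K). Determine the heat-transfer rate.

Q = 1210 W

Series thermal resistances, inner to outer:
  R_titanium = L/(kA) = 0.0124/(19.7·5.97) = 1.054×10^-4 K/W
  R_diatomaceous earth = L/(kA) = 0.131/(0.0972·5.97) = 0.2258 K/W
  R_carbon steel = L/(kA) = 0.00988/(45.1·5.97) = 3.669×10^-5 K/W
  R_conv,out = 1/(hA) = 1/(18.2·5.97) = 0.009204 K/W
ΣR = 1.054×10^-4 + 0.2258 + 3.669×10^-5 + 0.009204 = 0.2351 K/W
Q = ΔT/ΣR = (314 °C − 30.4 °C)/0.2351 = 1210 W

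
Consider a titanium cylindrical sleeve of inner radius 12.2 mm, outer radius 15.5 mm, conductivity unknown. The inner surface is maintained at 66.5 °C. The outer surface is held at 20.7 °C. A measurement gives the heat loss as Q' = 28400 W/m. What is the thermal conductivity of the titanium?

ΣR = ΔT/Q' = |66.5 − 20.7|/28400 = 0.001613 m·K/W
ln(r₂/r₁)/(2πk) = 0.001613 ⇒ k = 0.2394/(2π·0.001613) = 23.6 W/m·K

k = 23.6 W/m·K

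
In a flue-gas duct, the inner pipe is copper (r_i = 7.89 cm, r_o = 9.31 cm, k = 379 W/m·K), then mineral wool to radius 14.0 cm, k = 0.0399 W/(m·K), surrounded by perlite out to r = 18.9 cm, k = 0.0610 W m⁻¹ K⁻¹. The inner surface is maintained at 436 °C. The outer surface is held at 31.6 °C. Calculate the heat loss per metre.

Q' = 168 W/m

Resistance network (inner→outer):
  R'_copper = ln(0.0931/0.0789)/(2πk) = 0.1655/(2π·379) = 6.950×10^-5 m·K/W
  R'_mineral wool = ln(0.140/0.0931)/(2πk) = 0.4080/(2π·0.0399) = 1.627 m·K/W
  R'_perlite = ln(0.189/0.140)/(2πk) = 0.3001/(2π·0.0610) = 0.7830 m·K/W
ΣR = 6.950×10^-5 + 1.627 + 0.7830 = 2.410 m·K/W
Q' = ΔT/ΣR = (436 °C − 31.6 °C)/2.410 = 168 W/m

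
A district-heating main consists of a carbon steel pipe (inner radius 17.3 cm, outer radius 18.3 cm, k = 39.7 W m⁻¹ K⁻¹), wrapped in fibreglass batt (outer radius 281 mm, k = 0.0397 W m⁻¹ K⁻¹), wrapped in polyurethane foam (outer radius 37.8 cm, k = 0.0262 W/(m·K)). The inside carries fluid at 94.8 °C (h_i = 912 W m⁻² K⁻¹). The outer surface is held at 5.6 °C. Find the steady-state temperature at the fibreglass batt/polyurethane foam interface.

T = 51.2 °C

Treat each layer as a resistance in series:
  R'_conv,in = 1/(2πr h) = 1/(2π·0.173·912) = 0.001009 m·K/W
  R'_carbon steel = ln(0.183/0.173)/(2πk) = 0.05619/(2π·39.7) = 2.253×10^-4 m·K/W
  R'_fibreglass batt = ln(0.281/0.183)/(2πk) = 0.4289/(2π·0.0397) = 1.719 m·K/W
  R'_polyurethane foam = ln(0.378/0.281)/(2πk) = 0.2965/(2π·0.0262) = 1.801 m·K/W
ΣR = 0.001009 + 2.253×10^-4 + 1.719 + 1.801 = 3.521 m·K/W
Q' = ΔT/ΣR = (94.8 °C − 5.6 °C)/3.521 = 25.33 W/m
From the inner boundary to the fibreglass batt/polyurethane foam interface, ΣR_partial = 1.720 m·K/W.
T_interface = T_in − Q'·ΣR_partial = 94.8 °C − (25.33)(1.720) = 51.2 °C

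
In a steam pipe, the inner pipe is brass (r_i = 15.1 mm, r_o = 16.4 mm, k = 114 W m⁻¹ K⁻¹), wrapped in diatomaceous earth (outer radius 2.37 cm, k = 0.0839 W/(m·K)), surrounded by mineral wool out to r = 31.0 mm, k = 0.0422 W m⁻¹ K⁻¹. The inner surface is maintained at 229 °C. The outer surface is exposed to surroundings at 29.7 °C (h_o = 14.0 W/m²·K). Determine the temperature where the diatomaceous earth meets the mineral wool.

Series thermal resistances, inner to outer:
  R'_brass = ln(0.0164/0.0151)/(2πk) = 0.08259/(2π·114) = 1.153×10^-4 m·K/W
  R'_diatomaceous earth = ln(0.0237/0.0164)/(2πk) = 0.3682/(2π·0.0839) = 0.6984 m·K/W
  R'_mineral wool = ln(0.0310/0.0237)/(2πk) = 0.2685/(2π·0.0422) = 1.013 m·K/W
  R'_conv,out = 1/(2πr h) = 1/(2π·0.0310·14.0) = 0.3667 m·K/W
ΣR = 1.153×10^-4 + 0.6984 + 1.013 + 0.3667 = 2.078 m·K/W
Q' = ΔT/ΣR = (229 °C − 29.7 °C)/2.078 = 95.91 W/m
From the inner boundary to the diatomaceous earth/mineral wool interface, ΣR_partial = 0.6985 m·K/W.
T_interface = T_in − Q'·ΣR_partial = 229 °C − (95.91)(0.6985) = 162 °C

T = 162 °C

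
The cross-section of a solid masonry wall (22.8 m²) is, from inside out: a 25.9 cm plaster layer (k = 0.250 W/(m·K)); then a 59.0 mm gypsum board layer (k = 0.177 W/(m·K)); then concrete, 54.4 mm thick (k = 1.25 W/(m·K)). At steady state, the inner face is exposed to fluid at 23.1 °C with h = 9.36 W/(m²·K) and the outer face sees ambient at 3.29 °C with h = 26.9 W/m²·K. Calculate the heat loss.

Q = 290 W

Treat each layer as a resistance in series:
  R_conv,in = 1/(hA) = 1/(9.36·22.8) = 0.004686 K/W
  R_plaster = L/(kA) = 0.259/(0.250·22.8) = 0.04544 K/W
  R_gypsum board = L/(kA) = 0.0590/(0.177·22.8) = 0.01462 K/W
  R_concrete = L/(kA) = 0.0544/(1.25·22.8) = 0.001909 K/W
  R_conv,out = 1/(hA) = 1/(26.9·22.8) = 0.001630 K/W
ΣR = 0.004686 + 0.04544 + 0.01462 + 0.001909 + 0.001630 = 0.06828 K/W
Q = ΔT/ΣR = (23.1 °C − 3.29 °C)/0.06828 = 290 W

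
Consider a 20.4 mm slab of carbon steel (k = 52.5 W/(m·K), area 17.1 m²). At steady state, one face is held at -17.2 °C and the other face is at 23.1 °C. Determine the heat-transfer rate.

Q = kA·ΔT/L = 52.5 × 17.1 × |-17.2 °C − 23.1 °C| / 0.0204 = 1.77×10^6 W

Q = 1770 kW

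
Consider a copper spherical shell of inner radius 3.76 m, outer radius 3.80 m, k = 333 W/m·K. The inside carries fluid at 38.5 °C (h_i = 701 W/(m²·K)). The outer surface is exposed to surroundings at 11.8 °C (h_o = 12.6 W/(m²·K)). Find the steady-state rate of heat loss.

Treat each layer as a resistance in series:
  R_conv,in = 1/(4πr²h) = 1/(4π·3.76²·701) = 8.030×10^-6 K/W
  R_copper = (1/3.76 − 1/3.80)/(4πk) = 0.002800/(4π·333) = 6.690×10^-7 K/W
  R_conv,out = 1/(4πr²h) = 1/(4π·3.80²·12.6) = 4.374×10^-4 K/W
ΣR = 8.030×10^-6 + 6.690×10^-7 + 4.374×10^-4 = 4.461×10^-4 K/W
Q = ΔT/ΣR = (38.5 °C − 11.8 °C)/4.461×10^-4 = 59900 W

Q = 59.9 kW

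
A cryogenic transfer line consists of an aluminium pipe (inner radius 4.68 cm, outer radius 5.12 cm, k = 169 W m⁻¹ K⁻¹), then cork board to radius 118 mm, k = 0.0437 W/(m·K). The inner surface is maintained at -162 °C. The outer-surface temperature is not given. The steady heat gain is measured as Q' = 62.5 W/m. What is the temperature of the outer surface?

Series resistances:
  R'_aluminium = ln(0.0512/0.0468)/(2πk) = 0.08986/(2π·169) = 8.462×10^-5 m·K/W
  R'_cork board = ln(0.118/0.0512)/(2πk) = 0.8349/(2π·0.0437) = 3.041 m·K/W
ΣR = 3.041 m·K/W
ΔT = Q'·ΣR = 62.5 × 3.041 = 190.1 K
Heat flows inward, so T_out = T_in + ΔT = -162 + 190.1 = 28.1 °C

T_out = 28.1 °C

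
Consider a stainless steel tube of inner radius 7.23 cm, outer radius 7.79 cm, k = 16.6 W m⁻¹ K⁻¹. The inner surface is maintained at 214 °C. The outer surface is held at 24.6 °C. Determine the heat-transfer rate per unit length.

Q' = 2πk·ΔT/ln(r₂/r₁) = 2π × 16.6 × 189.4 / ln(0.0779/0.0723) = 2.65×10^5 W/m

Q' = 2.65×10^5 W/m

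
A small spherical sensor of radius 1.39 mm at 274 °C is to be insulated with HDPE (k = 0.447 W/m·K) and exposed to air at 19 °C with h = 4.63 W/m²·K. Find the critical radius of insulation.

r_cr = 19.3 cm

For a sphere, r_cr = 2k_ins/h = 2·0.447/4.63 = 0.193 m = 19.3 cm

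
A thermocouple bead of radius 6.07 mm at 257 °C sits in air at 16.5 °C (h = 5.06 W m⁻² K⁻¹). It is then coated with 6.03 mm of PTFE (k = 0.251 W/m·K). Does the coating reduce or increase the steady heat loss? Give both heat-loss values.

Critical radius for a sphere: r_cr = 2k/h = 0.0992 m = 9.92 cm.
Outer radius after coating: r₂ = 0.00607 + 0.00603 = 0.01210 m.
Since r₁ < r_cr and r₂ ≤ r_cr, the coating moves toward the maximum at r_cr — heat loss rises.
Bare: R = 1/(4πr₁²h) = 426.8 K/W; Q = 240.5/426.8 = 0.563 W.
Coated: R = R_cond + R_conv = 133.4 K/W; Q = 240.5/133.4 = 1.80 W.

increases: 0.563 → 1.80 W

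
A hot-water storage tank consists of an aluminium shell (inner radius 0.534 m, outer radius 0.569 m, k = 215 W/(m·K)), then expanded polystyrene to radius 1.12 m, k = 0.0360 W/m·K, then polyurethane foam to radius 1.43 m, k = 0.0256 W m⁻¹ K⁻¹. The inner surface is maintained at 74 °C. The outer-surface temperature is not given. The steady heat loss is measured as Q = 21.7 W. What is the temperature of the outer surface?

Sum the resistances:
  R_aluminium = (1/0.534 − 1/0.569)/(4πk) = 0.1152/(4π·215) = 4.263×10^-5 K/W
  R_expanded polystyrene = (1/0.569 − 1/1.12)/(4πk) = 0.8646/(4π·0.0360) = 1.911 K/W
  R_polyurethane foam = (1/1.12 − 1/1.43)/(4πk) = 0.1936/(4π·0.0256) = 0.6017 K/W
ΣR = 2.513 K/W
ΔT = Q·ΣR = 21.7 × 2.513 = 54.53 K
Heat flows outward, so T_out = T_in − ΔT = 74 − 54.53 = 19.5 °C

T_out = 19.5 °C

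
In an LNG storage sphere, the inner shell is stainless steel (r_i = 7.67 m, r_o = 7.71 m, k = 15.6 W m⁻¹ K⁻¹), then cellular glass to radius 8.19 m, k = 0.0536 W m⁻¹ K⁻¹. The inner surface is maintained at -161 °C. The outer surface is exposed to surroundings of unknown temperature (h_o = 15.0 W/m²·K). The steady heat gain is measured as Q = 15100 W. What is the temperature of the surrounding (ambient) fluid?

Sum the resistances:
  R_stainless steel = (1/7.67 − 1/7.71)/(4πk) = 6.764×10^-4/(4π·15.6) = 3.450×10^-6 K/W
  R_cellular glass = (1/7.71 − 1/8.19)/(4πk) = 0.007602/(4π·0.0536) = 0.01129 K/W
  R_conv,out = 1/(4πr²h) = 1/(4π·8.19²·15.0) = 7.909×10^-5 K/W
ΣR = 0.01137 K/W
ΔT = Q·ΣR = 15100 × 0.01137 = 171.7 K
Heat flows inward, so T_out = T_in + ΔT = -161 + 171.7 = 10.7 °C

T_out = 10.7 °C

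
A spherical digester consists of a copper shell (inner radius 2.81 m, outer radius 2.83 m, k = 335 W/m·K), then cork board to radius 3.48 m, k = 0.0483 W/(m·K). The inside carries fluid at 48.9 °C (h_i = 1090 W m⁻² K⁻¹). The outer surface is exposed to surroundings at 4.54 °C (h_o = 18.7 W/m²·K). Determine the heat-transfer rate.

Treat each layer as a resistance in series:
  R_conv,in = 1/(4πr²h) = 1/(4π·2.81²·1090) = 9.246×10^-6 K/W
  R_copper = (1/2.81 − 1/2.83)/(4πk) = 0.002515/(4π·335) = 5.974×10^-7 K/W
  R_cork board = (1/2.83 − 1/3.48)/(4πk) = 0.06600/(4π·0.0483) = 0.1087 K/W
  R_conv,out = 1/(4πr²h) = 1/(4π·3.48²·18.7) = 3.514×10^-4 K/W
ΣR = 9.246×10^-6 + 5.974×10^-7 + 0.1087 + 3.514×10^-4 = 0.1091 K/W
Q = ΔT/ΣR = (48.9 °C − 4.54 °C)/0.1091 = 407 W

Q = 407 W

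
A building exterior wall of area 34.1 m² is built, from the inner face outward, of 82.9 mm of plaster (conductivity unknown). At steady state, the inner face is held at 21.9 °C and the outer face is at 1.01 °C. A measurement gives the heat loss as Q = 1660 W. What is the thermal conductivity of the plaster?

k = 0.193 W/m·K

ΣR = ΔT/Q = |21.9 − 1.01|/1660 = 0.01258 K/W
L/(kA) = 0.01258 ⇒ k = 0.0829/(0.01258·34.1) = 0.193 W/m·K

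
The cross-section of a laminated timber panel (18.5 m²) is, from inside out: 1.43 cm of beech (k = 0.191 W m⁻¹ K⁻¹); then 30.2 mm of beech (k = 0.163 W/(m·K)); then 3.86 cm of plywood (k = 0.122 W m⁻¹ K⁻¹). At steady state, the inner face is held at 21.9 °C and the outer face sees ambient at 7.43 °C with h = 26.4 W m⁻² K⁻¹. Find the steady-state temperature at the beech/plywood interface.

Treat each layer as a resistance in series:
  R_beech = L/(kA) = 0.0143/(0.191·18.5) = 0.004047 K/W
  R_beech = L/(kA) = 0.0302/(0.163·18.5) = 0.01001 K/W
  R_plywood = L/(kA) = 0.0386/(0.122·18.5) = 0.01710 K/W
  R_conv,out = 1/(hA) = 1/(26.4·18.5) = 0.002048 K/W
ΣR = 0.004047 + 0.01001 + 0.01710 + 0.002048 = 0.03320 K/W
Q = ΔT/ΣR = (21.9 °C − 7.43 °C)/0.03320 = 435.8 W
From the inner boundary to the beech/plywood interface, ΣR_partial = 0.01406 K/W.
T_interface = T_in − Q·ΣR_partial = 21.9 °C − (435.8)(0.01406) = 15.8 °C

T = 15.8 °C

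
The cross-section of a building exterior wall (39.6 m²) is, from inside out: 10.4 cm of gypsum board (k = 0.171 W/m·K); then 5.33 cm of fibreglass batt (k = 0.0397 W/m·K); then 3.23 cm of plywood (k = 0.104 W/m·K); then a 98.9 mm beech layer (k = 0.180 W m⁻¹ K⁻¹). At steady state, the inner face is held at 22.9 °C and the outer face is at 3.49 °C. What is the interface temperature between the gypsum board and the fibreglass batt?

Resistance network (inner→outer):
  R_gypsum board = L/(kA) = 0.104/(0.171·39.6) = 0.01536 K/W
  R_fibreglass batt = L/(kA) = 0.0533/(0.0397·39.6) = 0.03390 K/W
  R_plywood = L/(kA) = 0.0323/(0.104·39.6) = 0.007843 K/W
  R_beech = L/(kA) = 0.0989/(0.180·39.6) = 0.01387 K/W
ΣR = 0.01536 + 0.03390 + 0.007843 + 0.01387 = 0.07097 K/W
Q = ΔT/ΣR = (22.9 °C − 3.49 °C)/0.07097 = 273.5 W
From the inner boundary to the gypsum board/fibreglass batt interface, ΣR_partial = 0.01536 K/W.
T_interface = T_in − Q·ΣR_partial = 22.9 °C − (273.5)(0.01536) = 18.7 °C

T = 18.7 °C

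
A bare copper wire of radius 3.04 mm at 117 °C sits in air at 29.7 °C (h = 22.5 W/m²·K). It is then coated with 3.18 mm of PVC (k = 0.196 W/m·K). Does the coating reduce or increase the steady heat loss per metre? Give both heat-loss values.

Critical radius for a cylinder: r_cr = k/h = 0.00871 m = 0.871 cm.
Outer radius after coating: r₂ = 0.00304 + 0.00318 = 0.00622 m.
Since r₁ < r_cr and r₂ ≤ r_cr, the coating moves toward the maximum at r_cr — heat loss rises.
Bare: R = 1/(2πr₁h) = 2.327 m·K/W; Q = 87.3/2.327 = 37.5 W/m.
Coated: R = R_cond + R_conv = 1.719 m·K/W; Q = 87.3/1.719 = 50.8 W/m.

increases: 37.5 → 50.8 W/m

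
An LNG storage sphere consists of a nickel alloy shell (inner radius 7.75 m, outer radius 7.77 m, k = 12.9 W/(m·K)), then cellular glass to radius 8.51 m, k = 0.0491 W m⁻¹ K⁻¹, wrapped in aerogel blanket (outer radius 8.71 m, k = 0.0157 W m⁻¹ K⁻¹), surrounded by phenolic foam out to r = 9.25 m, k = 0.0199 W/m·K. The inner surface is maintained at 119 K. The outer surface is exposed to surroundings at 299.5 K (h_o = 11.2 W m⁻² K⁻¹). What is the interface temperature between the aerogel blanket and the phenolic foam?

Treat each layer as a resistance in series:
  R_nickel alloy = (1/7.75 − 1/7.77)/(4πk) = 3.321×10^-4/(4π·12.9) = 2.049×10^-6 K/W
  R_cellular glass = (1/7.77 − 1/8.51)/(4πk) = 0.01119/(4π·0.0491) = 0.01814 K/W
  R_aerogel blanket = (1/8.51 − 1/8.71)/(4πk) = 0.002698/(4π·0.0157) = 0.01368 K/W
  R_phenolic foam = (1/8.71 − 1/9.25)/(4πk) = 0.006702/(4π·0.0199) = 0.02680 K/W
  R_conv,out = 1/(4πr²h) = 1/(4π·9.25²·11.2) = 8.304×10^-5 K/W
ΣR = 2.049×10^-6 + 0.01814 + 0.01368 + 0.02680 + 8.304×10^-5 = 0.05871 K/W
Q = ΔT/ΣR = (119 K − 299.5 K)/0.05871 = -3074 W
From the inner boundary to the aerogel blanket/phenolic foam interface, ΣR_partial = 0.03182 K/W.
T_interface = T_in − Q·ΣR_partial = 119 K − (-3074)(0.03182) = 216.8 K

T = 216.8 K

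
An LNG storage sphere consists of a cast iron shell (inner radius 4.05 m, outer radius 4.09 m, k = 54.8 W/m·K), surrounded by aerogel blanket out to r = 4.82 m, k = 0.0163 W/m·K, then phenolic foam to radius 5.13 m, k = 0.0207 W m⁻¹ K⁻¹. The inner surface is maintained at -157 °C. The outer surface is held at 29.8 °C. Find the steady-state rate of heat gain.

Q = 816 W

Series thermal resistances, inner to outer:
  R_cast iron = (1/4.05 − 1/4.09)/(4πk) = 0.002415/(4π·54.8) = 3.507×10^-6 K/W
  R_aerogel blanket = (1/4.09 − 1/4.82)/(4πk) = 0.03703/(4π·0.0163) = 0.1808 K/W
  R_phenolic foam = (1/4.82 − 1/5.13)/(4πk) = 0.01254/(4π·0.0207) = 0.04820 K/W
ΣR = 3.507×10^-6 + 0.1808 + 0.04820 = 0.2290 K/W
Q = ΔT/ΣR = (-157 °C − 29.8 °C)/0.2290 = -816 W
(Negative Q ⇒ heat flows inward; heat gain = 816 W.)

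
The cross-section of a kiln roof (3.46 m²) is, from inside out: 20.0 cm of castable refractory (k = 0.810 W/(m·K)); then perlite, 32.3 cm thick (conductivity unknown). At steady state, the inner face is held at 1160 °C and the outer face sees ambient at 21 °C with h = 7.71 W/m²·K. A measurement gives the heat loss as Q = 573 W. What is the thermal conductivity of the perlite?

k = 0.0497 W/m·K

ΣR = ΔT/Q = |1160 − 21|/573 = 1.988 K/W
Known resistances:
  R_castable refractory = L/(kA) = 0.200/(0.810·3.46) = 0.07136 K/W
  R_conv,out = 1/(hA) = 1/(7.71·3.46) = 0.03749 K/W
R_perlite = ΣR − ΣR_known = 1.988 − 0.1089 = 1.879 K/W
L/(kA) = 1.879 ⇒ k = 0.323/(1.879·3.46) = 0.0497 W/m·K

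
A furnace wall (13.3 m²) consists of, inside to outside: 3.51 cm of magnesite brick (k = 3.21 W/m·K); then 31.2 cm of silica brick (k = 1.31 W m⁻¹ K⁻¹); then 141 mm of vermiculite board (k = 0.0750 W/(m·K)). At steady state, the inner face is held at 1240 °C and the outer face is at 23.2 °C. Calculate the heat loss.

Series thermal resistances, inner to outer:
  R_magnesite brick = L/(kA) = 0.0351/(3.21·13.3) = 8.221×10^-4 K/W
  R_silica brick = L/(kA) = 0.312/(1.31·13.3) = 0.01791 K/W
  R_vermiculite board = L/(kA) = 0.141/(0.0750·13.3) = 0.1414 K/W
ΣR = 8.221×10^-4 + 0.01791 + 0.1414 = 0.1601 K/W
Q = ΔT/ΣR = (1240 °C − 23.2 °C)/0.1601 = 7600 W

Q = 7600 W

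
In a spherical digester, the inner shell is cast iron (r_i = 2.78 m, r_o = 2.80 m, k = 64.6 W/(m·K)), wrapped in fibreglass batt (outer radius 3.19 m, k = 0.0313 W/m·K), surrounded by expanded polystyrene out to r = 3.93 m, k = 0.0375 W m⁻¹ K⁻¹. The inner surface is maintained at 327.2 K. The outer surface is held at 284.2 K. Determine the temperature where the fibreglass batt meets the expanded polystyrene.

Treat each layer as a resistance in series:
  R_cast iron = (1/2.78 − 1/2.80)/(4πk) = 0.002569/(4π·64.6) = 3.165×10^-6 K/W
  R_fibreglass batt = (1/2.80 − 1/3.19)/(4πk) = 0.04366/(4π·0.0313) = 0.1110 K/W
  R_expanded polystyrene = (1/3.19 − 1/3.93)/(4πk) = 0.05903/(4π·0.0375) = 0.1253 K/W
ΣR = 3.165×10^-6 + 0.1110 + 0.1253 = 0.2363 K/W
Q = ΔT/ΣR = (327.2 K − 284.2 K)/0.2363 = 182.0 W
From the inner boundary to the fibreglass batt/expanded polystyrene interface, ΣR_partial = 0.1110 K/W.
T_interface = T_in − Q·ΣR_partial = 327.2 K − (182.0)(0.1110) = 307.0 K

T = 307.0 K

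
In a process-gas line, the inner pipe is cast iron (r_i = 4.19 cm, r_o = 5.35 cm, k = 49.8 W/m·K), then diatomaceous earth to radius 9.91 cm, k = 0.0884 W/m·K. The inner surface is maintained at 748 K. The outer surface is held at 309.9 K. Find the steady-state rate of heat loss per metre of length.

Resistance network (inner→outer):
  R'_cast iron = ln(0.0535/0.0419)/(2πk) = 0.2444/(2π·49.8) = 7.811×10^-4 m·K/W
  R'_diatomaceous earth = ln(0.0991/0.0535)/(2πk) = 0.6164/(2π·0.0884) = 1.110 m·K/W
ΣR = 7.811×10^-4 + 1.110 = 1.111 m·K/W
Q' = ΔT/ΣR = (748 K − 309.9 K)/1.111 = 394 W/m

Q' = 394 W/m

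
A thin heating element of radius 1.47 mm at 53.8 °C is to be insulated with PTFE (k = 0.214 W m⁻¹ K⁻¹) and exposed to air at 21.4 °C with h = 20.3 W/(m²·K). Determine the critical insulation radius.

For a cylinder, r_cr = k_ins/h = 0.214/20.3 = 0.0105 m = 1.05 cm

r_cr = 1.05 cm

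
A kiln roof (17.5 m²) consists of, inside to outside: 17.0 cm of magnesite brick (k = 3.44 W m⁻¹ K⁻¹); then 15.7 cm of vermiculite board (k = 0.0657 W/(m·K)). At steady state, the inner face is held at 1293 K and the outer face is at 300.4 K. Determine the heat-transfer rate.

Q = 7.12 kW

Treat each layer as a resistance in series:
  R_magnesite brick = L/(kA) = 0.170/(3.44·17.5) = 0.002824 K/W
  R_vermiculite board = L/(kA) = 0.157/(0.0657·17.5) = 0.1366 K/W
ΣR = 0.002824 + 0.1366 = 0.1394 K/W
Q = ΔT/ΣR = (1293 K − 300.4 K)/0.1394 = 7120 W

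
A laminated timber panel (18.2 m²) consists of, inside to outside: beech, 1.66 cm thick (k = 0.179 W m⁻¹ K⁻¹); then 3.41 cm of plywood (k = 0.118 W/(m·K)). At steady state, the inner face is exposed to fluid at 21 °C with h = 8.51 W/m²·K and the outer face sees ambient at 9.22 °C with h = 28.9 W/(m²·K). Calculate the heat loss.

Resistance network (inner→outer):
  R_conv,in = 1/(hA) = 1/(8.51·18.2) = 0.006457 K/W
  R_beech = L/(kA) = 0.0166/(0.179·18.2) = 0.005095 K/W
  R_plywood = L/(kA) = 0.0341/(0.118·18.2) = 0.01588 K/W
  R_conv,out = 1/(hA) = 1/(28.9·18.2) = 0.001901 K/W
ΣR = 0.006457 + 0.005095 + 0.01588 + 0.001901 = 0.02933 K/W
Q = ΔT/ΣR = (21 °C − 9.22 °C)/0.02933 = 402 W

Q = 402 W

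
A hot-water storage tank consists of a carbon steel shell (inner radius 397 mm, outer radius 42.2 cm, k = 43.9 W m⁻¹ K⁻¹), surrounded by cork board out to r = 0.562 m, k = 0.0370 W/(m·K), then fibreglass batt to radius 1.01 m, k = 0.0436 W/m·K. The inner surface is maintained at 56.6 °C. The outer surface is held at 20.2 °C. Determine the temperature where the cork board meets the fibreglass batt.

Treat each layer as a resistance in series:
  R_carbon steel = (1/0.397 − 1/0.422)/(4πk) = 0.1492/(4π·43.9) = 2.705×10^-4 K/W
  R_cork board = (1/0.422 − 1/0.562)/(4πk) = 0.5903/(4π·0.0370) = 1.270 K/W
  R_fibreglass batt = (1/0.562 − 1/1.01)/(4πk) = 0.7893/(4π·0.0436) = 1.441 K/W
ΣR = 2.705×10^-4 + 1.270 + 1.441 = 2.711 K/W
Q = ΔT/ΣR = (56.6 °C − 20.2 °C)/2.711 = 13.43 W
From the inner boundary to the cork board/fibreglass batt interface, ΣR_partial = 1.270 K/W.
T_interface = T_in − Q·ΣR_partial = 56.6 °C − (13.43)(1.270) = 39.5 °C

T = 39.5 °C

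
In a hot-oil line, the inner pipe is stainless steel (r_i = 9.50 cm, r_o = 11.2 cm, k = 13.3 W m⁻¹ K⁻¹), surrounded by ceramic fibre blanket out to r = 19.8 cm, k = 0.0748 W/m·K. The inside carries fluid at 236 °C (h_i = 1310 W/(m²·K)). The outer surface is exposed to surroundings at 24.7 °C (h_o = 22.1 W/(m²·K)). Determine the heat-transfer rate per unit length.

Q' = 169 W/m

Series thermal resistances, inner to outer:
  R'_conv,in = 1/(2πr h) = 1/(2π·0.0950·1310) = 0.001279 m·K/W
  R'_stainless steel = ln(0.112/0.0950)/(2πk) = 0.1646/(2π·13.3) = 0.001970 m·K/W
  R'_ceramic fibre blanket = ln(0.198/0.112)/(2πk) = 0.5698/(2π·0.0748) = 1.212 m·K/W
  R'_conv,out = 1/(2πr h) = 1/(2π·0.198·22.1) = 0.03637 m·K/W
ΣR = 0.001279 + 0.001970 + 1.212 + 0.03637 = 1.252 m·K/W
Q' = ΔT/ΣR = (236 °C − 24.7 °C)/1.252 = 169 W/m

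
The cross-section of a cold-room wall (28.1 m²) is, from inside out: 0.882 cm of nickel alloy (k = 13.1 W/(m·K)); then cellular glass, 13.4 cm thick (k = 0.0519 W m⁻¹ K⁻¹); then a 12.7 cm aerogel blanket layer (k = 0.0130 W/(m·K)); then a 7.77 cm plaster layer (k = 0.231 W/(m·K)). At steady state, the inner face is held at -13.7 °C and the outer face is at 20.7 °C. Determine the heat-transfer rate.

Series thermal resistances, inner to outer:
  R_nickel alloy = L/(kA) = 0.00882/(13.1·28.1) = 2.396×10^-5 K/W
  R_cellular glass = L/(kA) = 0.134/(0.0519·28.1) = 0.09188 K/W
  R_aerogel blanket = L/(kA) = 0.127/(0.0130·28.1) = 0.3477 K/W
  R_plaster = L/(kA) = 0.0777/(0.231·28.1) = 0.01197 K/W
ΣR = 2.396×10^-5 + 0.09188 + 0.3477 + 0.01197 = 0.4516 K/W
Q = ΔT/ΣR = (-13.7 °C − 20.7 °C)/0.4516 = -76.2 W
(Negative Q ⇒ heat flows inward; heat gain = 76.2 W.)

Q = 76.2 W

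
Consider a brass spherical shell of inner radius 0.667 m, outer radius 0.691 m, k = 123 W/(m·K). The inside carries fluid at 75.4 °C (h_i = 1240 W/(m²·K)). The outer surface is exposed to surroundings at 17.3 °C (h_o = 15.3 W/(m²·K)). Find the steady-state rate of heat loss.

Resistance network (inner→outer):
  R_conv,in = 1/(4πr²h) = 1/(4π·0.667²·1240) = 1.443×10^-4 K/W
  R_brass = (1/0.667 − 1/0.691)/(4πk) = 0.05207/(4π·123) = 3.369×10^-5 K/W
  R_conv,out = 1/(4πr²h) = 1/(4π·0.691²·15.3) = 0.01089 K/W
ΣR = 1.443×10^-4 + 3.369×10^-5 + 0.01089 = 0.01107 K/W
Q = ΔT/ΣR = (75.4 °C − 17.3 °C)/0.01107 = 5250 W

Q = 5.25 kW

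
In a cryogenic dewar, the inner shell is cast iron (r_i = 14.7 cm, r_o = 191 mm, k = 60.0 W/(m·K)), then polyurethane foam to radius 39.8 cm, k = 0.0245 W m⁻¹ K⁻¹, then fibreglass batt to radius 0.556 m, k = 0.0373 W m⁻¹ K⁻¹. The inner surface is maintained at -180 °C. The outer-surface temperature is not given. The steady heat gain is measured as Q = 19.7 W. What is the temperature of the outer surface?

T_out = 24.3 °C

Sum the resistances:
  R_cast iron = (1/0.147 − 1/0.191)/(4πk) = 1.567/(4π·60.0) = 0.002078 K/W
  R_polyurethane foam = (1/0.191 − 1/0.398)/(4πk) = 2.723/(4π·0.0245) = 8.845 K/W
  R_fibreglass batt = (1/0.398 − 1/0.556)/(4πk) = 0.7140/(4π·0.0373) = 1.523 K/W
ΣR = 10.37 K/W
ΔT = Q·ΣR = 19.7 × 10.37 = 204.3 K
Heat flows inward, so T_out = T_in + ΔT = -180 + 204.3 = 24.3 °C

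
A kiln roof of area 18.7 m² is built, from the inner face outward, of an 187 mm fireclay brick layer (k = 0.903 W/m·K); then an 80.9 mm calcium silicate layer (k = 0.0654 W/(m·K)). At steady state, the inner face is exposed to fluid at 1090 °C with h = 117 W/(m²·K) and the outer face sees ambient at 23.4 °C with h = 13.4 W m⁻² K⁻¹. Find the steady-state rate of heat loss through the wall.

Series thermal resistances, inner to outer:
  R_conv,in = 1/(hA) = 1/(117·18.7) = 4.571×10^-4 K/W
  R_fireclay brick = L/(kA) = 0.187/(0.903·18.7) = 0.01107 K/W
  R_calcium silicate = L/(kA) = 0.0809/(0.0654·18.7) = 0.06615 K/W
  R_conv,out = 1/(hA) = 1/(13.4·18.7) = 0.003991 K/W
ΣR = 4.571×10^-4 + 0.01107 + 0.06615 + 0.003991 = 0.08167 K/W
Q = ΔT/ΣR = (1090 °C − 23.4 °C)/0.08167 = 13100 W

Q = 13100 W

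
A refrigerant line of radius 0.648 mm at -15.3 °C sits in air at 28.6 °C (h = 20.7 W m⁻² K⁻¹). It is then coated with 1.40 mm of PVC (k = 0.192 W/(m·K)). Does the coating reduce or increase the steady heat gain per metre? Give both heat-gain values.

Critical radius for a cylinder: r_cr = k/h = 0.00928 m = 0.928 cm.
Outer radius after coating: r₂ = 6.48×10^-4 + 0.00140 = 0.002048 m.
Since r₁ < r_cr and r₂ ≤ r_cr, the coating moves toward the maximum at r_cr — heat gain rises.
Bare: R = 1/(2πr₁h) = 11.87 m·K/W; Q = 43.9/11.87 = 3.70 W/m.
Coated: R = R_cond + R_conv = 4.708 m·K/W; Q = 43.9/4.708 = 9.32 W/m.

increases: 3.70 → 9.32 W/m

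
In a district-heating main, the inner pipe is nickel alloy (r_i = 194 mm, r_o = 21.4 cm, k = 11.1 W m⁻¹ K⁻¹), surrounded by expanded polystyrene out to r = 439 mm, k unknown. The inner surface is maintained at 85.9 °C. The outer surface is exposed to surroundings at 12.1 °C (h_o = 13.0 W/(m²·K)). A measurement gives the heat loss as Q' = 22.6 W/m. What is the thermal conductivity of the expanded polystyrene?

ΣR = ΔT/Q' = |85.9 − 12.1|/22.6 = 3.265 m·K/W
Known resistances:
  R'_nickel alloy = ln(0.214/0.194)/(2πk) = 0.09812/(2π·11.1) = 0.001407 m·K/W
  R'_conv,out = 1/(2πr h) = 1/(2π·0.439·13.0) = 0.02789 m·K/W
R_expanded polystyrene = ΣR − ΣR_known = 3.265 − 0.02930 = 3.236 m·K/W
ln(r₂/r₁)/(2πk) = 3.236 ⇒ k = 0.7185/(2π·3.236) = 0.0353 W/m·K

k = 0.0353 W/m·K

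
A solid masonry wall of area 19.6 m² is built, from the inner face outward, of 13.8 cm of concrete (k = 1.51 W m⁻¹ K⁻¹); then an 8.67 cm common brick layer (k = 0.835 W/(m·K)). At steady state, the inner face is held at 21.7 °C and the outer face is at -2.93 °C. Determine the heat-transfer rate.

Series thermal resistances, inner to outer:
  R_concrete = L/(kA) = 0.138/(1.51·19.6) = 0.004663 K/W
  R_common brick = L/(kA) = 0.0867/(0.835·19.6) = 0.005298 K/W
ΣR = 0.004663 + 0.005298 = 0.009961 K/W
Q = ΔT/ΣR = (21.7 °C − -2.93 °C)/0.009961 = 2470 W

Q = 2.47 kW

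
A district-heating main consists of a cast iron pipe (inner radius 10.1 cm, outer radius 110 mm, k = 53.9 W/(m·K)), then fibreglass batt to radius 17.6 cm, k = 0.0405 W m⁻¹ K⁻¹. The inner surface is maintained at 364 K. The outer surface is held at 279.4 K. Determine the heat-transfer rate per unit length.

Resistance network (inner→outer):
  R'_cast iron = ln(0.110/0.101)/(2πk) = 0.08536/(2π·53.9) = 2.520×10^-4 m·K/W
  R'_fibreglass batt = ln(0.176/0.110)/(2πk) = 0.4700/(2π·0.0405) = 1.847 m·K/W
ΣR = 2.520×10^-4 + 1.847 = 1.847 m·K/W
Q' = ΔT/ΣR = (364 K − 279.4 K)/1.847 = 45.8 W/m

Q' = 45.8 W/m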